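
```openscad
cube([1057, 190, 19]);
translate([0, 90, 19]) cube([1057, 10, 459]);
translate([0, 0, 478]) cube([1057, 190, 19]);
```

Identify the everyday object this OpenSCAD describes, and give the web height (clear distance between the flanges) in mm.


An I-beam. The web height is 459 mm.

Two wide flanges with a thin centred web — an I-beam. Overall 497 mm minus two 19 mm flanges gives a web of 497 − 2·19 = 459 mm.


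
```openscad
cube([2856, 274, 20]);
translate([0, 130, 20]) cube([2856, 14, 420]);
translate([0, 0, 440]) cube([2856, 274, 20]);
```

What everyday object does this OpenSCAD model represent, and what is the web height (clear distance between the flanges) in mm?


An I-beam. The web height is 420 mm.

Two wide flanges with a thin centred web — an I-beam. Overall 460 mm minus two 20 mm flanges gives a web of 460 − 2·20 = 420 mm.


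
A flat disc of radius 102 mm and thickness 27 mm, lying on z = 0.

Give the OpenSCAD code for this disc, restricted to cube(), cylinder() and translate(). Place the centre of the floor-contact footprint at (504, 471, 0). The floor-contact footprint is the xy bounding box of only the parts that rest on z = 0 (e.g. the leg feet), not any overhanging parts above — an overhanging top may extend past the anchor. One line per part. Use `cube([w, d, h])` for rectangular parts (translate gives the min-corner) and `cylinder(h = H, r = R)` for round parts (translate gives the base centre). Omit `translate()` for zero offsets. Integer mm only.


translate([504, 471, 0]) cylinder(h = 27, r = 102);


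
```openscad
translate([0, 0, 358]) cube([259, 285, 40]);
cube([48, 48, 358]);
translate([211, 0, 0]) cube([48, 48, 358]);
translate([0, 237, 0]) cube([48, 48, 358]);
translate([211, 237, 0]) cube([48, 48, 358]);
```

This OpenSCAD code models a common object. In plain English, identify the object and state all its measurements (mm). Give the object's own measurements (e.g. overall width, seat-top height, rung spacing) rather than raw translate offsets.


A four-legged stool. The seat is a 259×285×40 mm slab whose top surface is at z = 398 mm; four square legs, each 48×48 mm in cross-section, run from the floor (z = 0) to the underside of the seat, each flush with a corner of the seat.


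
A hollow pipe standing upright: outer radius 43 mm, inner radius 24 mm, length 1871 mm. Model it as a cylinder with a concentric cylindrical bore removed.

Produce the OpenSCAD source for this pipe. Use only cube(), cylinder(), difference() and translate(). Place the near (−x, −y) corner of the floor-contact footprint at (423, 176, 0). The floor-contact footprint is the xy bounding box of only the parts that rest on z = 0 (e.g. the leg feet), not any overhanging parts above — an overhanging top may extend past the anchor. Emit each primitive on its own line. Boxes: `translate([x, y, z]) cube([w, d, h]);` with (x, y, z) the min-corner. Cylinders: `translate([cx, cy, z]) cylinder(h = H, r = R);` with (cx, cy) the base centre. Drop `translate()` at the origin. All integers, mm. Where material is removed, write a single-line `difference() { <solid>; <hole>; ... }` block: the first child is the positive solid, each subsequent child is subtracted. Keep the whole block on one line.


difference() { translate([466, 219, 0]) cylinder(h = 1871, r = 43); translate([466, 219, 0]) cylinder(h = 1871, r = 24); }


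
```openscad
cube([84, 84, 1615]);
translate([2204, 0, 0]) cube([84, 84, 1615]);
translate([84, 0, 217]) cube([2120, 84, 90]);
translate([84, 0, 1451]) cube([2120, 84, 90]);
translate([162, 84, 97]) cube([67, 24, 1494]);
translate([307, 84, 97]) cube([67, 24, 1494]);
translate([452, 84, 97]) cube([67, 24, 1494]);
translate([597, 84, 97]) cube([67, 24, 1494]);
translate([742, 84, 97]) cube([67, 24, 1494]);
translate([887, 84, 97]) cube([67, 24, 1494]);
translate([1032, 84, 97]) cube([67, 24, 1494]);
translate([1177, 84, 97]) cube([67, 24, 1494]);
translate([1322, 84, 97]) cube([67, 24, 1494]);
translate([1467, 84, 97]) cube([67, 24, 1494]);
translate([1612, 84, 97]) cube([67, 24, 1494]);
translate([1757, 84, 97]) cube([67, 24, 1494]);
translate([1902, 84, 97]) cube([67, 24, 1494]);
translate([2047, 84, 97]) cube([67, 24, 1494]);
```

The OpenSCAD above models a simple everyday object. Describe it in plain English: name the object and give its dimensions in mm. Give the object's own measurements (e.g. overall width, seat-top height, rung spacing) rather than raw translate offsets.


A fence section. Two 84×84 mm posts, 1615 mm tall, stand on the floor with a clear span of 2120 mm between their inner faces. Two horizontal rails of 84×90 mm section span the gap between the posts with their undersides at z = 217 mm and z = 1451 mm, flush with the posts' −y face. 14 pickets, each 67 mm wide, 24 mm thick and 1494 mm tall, are fixed to the +y face of the rails with their bottoms at z = 97 mm, spaced across the span with a 78 mm gap after the −x post and between neighbouring pickets, with 90 mm left before the +x post.


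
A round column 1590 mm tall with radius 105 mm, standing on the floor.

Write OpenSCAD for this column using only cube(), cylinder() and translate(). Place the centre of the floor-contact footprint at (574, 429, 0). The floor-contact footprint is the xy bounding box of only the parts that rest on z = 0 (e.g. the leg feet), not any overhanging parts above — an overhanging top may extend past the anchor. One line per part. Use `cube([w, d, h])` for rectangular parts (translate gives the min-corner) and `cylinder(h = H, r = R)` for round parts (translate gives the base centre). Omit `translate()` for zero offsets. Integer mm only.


translate([574, 429, 0]) cylinder(h = 1590, r = 105);


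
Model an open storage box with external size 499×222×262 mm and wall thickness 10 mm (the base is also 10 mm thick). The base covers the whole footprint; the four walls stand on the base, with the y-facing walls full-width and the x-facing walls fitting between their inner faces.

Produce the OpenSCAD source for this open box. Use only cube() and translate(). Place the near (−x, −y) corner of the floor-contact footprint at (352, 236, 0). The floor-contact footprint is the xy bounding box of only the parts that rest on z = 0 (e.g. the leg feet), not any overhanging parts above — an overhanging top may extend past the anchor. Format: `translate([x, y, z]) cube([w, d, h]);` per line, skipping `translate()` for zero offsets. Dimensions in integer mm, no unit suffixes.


translate([352, 236, 0]) cube([499, 222, 10]);
translate([352, 236, 10]) cube([499, 10, 252]);
translate([352, 448, 10]) cube([499, 10, 252]);
translate([352, 246, 10]) cube([10, 202, 252]);
translate([841, 246, 10]) cube([10, 202, 252]);


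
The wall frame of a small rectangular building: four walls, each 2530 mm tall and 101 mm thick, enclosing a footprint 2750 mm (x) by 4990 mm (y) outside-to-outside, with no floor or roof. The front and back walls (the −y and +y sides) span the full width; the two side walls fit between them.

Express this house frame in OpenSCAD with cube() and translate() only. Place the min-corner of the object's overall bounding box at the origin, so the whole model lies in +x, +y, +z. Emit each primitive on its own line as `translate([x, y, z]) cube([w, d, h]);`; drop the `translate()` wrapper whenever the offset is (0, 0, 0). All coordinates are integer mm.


cube([2750, 101, 2530]);
translate([0, 4889, 0]) cube([2750, 101, 2530]);
translate([0, 101, 0]) cube([101, 4788, 2530]);
translate([2649, 101, 0]) cube([101, 4788, 2530]);


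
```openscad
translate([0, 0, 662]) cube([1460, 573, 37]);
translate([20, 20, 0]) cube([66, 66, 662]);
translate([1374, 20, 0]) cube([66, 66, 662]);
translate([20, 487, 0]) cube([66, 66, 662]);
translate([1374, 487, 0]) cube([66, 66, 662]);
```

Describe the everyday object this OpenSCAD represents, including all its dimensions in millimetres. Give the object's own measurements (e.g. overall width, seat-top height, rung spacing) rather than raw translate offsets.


A table: top 1460 mm (x) × 573 mm (y), 37 mm thick, upper face at z = 699 mm, on four 66×66 mm square legs, each inset 20 mm from the nearest pair of top edges from z = 0 to the bottom of the top.


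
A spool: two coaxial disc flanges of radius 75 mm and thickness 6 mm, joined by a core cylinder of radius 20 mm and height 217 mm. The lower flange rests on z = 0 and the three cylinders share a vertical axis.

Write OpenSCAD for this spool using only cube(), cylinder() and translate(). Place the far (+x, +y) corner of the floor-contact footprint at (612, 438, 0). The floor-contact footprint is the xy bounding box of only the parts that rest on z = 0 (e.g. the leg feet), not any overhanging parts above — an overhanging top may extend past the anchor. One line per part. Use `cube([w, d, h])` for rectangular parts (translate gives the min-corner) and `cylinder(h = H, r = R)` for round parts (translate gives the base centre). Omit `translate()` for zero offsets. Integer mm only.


translate([537, 363, 0]) cylinder(h = 6, r = 75);
translate([537, 363, 6]) cylinder(h = 217, r = 20);
translate([537, 363, 223]) cylinder(h = 6, r = 75);


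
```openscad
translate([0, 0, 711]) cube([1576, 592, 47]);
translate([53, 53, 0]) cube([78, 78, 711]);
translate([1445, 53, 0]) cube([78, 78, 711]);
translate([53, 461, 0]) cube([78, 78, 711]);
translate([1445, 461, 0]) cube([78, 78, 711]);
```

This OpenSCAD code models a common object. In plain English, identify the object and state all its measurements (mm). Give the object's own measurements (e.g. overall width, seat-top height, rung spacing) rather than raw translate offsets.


A rectangular dining table. The top is 1576×592×47 mm with its upper surface at z = 758 mm. It stands on four 78×78 mm square legs, each inset 53 mm from the nearest pair of top edges, running from the floor to the underside of the top.


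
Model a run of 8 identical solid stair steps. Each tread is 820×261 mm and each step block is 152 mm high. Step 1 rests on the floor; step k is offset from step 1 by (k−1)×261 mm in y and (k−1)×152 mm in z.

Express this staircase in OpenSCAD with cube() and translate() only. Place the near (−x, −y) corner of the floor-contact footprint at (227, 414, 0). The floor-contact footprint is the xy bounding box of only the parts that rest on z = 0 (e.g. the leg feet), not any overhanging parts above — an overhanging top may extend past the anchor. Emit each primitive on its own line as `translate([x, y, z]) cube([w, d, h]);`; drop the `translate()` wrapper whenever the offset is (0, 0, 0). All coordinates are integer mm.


translate([227, 414, 0]) cube([820, 261, 152]);
translate([227, 675, 152]) cube([820, 261, 152]);
translate([227, 936, 304]) cube([820, 261, 152]);
translate([227, 1197, 456]) cube([820, 261, 152]);
translate([227, 1458, 608]) cube([820, 261, 152]);
translate([227, 1719, 760]) cube([820, 261, 152]);
translate([227, 1980, 912]) cube([820, 261, 152]);
translate([227, 2241, 1064]) cube([820, 261, 152]);


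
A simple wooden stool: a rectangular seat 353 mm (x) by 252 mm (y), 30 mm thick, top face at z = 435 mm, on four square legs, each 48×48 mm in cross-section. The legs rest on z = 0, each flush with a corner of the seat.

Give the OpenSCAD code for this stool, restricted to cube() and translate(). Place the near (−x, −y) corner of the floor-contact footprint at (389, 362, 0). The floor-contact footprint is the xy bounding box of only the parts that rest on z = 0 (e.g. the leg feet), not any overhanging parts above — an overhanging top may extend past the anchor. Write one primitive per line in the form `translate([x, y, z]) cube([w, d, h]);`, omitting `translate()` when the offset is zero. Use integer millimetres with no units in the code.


// leg_h = 435 - 30 = 405
translate([389, 362, 405]) cube([353, 252, 30]);
translate([389, 362, 0]) cube([48, 48, 405]);
translate([694, 362, 0]) cube([48, 48, 405]);
translate([389, 566, 0]) cube([48, 48, 405]);
translate([694, 566, 0]) cube([48, 48, 405]);


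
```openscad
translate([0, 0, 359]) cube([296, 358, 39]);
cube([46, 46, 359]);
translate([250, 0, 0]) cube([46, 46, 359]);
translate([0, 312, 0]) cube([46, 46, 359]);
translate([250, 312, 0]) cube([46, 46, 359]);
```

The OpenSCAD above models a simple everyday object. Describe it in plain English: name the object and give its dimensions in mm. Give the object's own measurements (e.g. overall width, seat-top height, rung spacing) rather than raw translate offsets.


A simple wooden stool: a rectangular seat 296 mm (x) by 358 mm (y), 39 mm thick, top face at z = 398 mm, on four square legs, each 46×46 mm in cross-section. The legs rest on z = 0, each flush with a corner of the seat.


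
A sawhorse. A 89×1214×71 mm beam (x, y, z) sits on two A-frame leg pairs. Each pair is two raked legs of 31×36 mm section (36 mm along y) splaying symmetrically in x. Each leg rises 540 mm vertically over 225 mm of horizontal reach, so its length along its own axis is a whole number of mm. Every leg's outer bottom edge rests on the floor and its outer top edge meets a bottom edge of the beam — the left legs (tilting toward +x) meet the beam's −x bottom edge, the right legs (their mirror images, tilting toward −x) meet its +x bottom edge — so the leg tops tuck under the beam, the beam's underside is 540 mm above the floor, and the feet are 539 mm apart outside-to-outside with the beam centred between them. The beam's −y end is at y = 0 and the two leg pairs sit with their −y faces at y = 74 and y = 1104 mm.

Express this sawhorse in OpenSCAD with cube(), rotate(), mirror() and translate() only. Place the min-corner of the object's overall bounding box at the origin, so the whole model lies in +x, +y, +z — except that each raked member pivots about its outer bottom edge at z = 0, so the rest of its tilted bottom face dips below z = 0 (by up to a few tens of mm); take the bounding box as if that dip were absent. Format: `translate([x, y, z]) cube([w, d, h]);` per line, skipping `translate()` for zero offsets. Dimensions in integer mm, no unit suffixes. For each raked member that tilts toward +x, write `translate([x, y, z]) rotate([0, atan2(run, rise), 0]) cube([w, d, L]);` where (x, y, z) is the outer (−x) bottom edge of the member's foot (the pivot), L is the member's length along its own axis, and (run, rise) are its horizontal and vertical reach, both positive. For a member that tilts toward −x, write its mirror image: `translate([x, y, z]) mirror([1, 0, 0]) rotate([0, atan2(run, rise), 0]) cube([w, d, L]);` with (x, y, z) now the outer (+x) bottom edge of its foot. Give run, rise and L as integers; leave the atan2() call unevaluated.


// leg length = √(225² + 540²) = 585
// right-leg outer foot x = 2·225 + 89 = 539
// beam min-corner = (225, 0, 540)
translate([225, 0, 540]) cube([89, 1214, 71]);
translate([0, 74, 0]) rotate([0, atan2(225, 540), 0]) cube([31, 36, 585]);
translate([539, 74, 0]) mirror([1, 0, 0]) rotate([0, atan2(225, 540), 0]) cube([31, 36, 585]);
translate([0, 1104, 0]) rotate([0, atan2(225, 540), 0]) cube([31, 36, 585]);
translate([539, 1104, 0]) mirror([1, 0, 0]) rotate([0, atan2(225, 540), 0]) cube([31, 36, 585]);


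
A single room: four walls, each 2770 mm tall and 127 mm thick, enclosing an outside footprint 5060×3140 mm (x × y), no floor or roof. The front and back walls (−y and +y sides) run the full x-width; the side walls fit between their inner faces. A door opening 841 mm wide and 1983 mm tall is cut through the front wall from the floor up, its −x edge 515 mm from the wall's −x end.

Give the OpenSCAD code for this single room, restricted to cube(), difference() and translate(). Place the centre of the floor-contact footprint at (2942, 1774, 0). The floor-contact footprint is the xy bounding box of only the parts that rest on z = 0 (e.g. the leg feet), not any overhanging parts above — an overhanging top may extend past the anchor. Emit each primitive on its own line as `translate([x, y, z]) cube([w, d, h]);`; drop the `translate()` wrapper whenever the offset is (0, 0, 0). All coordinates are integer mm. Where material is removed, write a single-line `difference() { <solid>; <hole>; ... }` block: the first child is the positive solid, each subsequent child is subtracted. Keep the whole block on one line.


difference() { translate([412, 204, 0]) cube([5060, 127, 2770]); translate([927, 204, 0]) cube([841, 127, 1983]); }
translate([412, 3217, 0]) cube([5060, 127, 2770]);
translate([412, 331, 0]) cube([127, 2886, 2770]);
translate([5345, 331, 0]) cube([127, 2886, 2770]);


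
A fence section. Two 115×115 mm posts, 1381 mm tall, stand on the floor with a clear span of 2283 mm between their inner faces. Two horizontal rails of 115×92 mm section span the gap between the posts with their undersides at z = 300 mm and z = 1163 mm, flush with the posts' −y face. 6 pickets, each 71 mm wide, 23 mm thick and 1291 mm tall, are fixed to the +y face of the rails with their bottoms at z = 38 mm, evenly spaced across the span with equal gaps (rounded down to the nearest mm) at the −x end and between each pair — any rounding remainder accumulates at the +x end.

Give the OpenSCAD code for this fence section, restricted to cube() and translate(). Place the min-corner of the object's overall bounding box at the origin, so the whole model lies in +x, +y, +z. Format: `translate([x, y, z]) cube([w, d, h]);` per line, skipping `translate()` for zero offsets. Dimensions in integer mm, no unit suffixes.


cube([115, 115, 1381]);
translate([2398, 0, 0]) cube([115, 115, 1381]);
translate([115, 0, 300]) cube([2283, 115, 92]);
translate([115, 0, 1163]) cube([2283, 115, 92]);
translate([380, 115, 38]) cube([71, 23, 1291]);
translate([716, 115, 38]) cube([71, 23, 1291]);
translate([1052, 115, 38]) cube([71, 23, 1291]);
translate([1388, 115, 38]) cube([71, 23, 1291]);
translate([1724, 115, 38]) cube([71, 23, 1291]);
translate([2060, 115, 38]) cube([71, 23, 1291]);


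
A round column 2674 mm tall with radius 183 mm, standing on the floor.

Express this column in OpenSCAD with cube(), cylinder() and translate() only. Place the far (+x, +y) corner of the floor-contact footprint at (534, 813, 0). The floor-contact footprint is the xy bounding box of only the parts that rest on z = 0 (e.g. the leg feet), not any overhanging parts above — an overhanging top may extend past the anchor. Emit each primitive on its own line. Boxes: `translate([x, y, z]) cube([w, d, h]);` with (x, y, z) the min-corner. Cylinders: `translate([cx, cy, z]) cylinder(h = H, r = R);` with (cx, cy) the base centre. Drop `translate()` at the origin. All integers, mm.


translate([351, 630, 0]) cylinder(h = 2674, r = 183);


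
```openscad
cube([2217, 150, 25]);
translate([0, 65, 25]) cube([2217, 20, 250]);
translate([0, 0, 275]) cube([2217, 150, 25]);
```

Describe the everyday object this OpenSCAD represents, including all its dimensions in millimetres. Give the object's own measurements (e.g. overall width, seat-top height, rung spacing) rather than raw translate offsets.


An I-beam lying along x, 2217 mm long. Overall section height 300 mm. Two flanges 150 mm wide (y) and 25 mm thick, one on the floor and one at the top; a web 20 mm thick runs between them, centred on the flange width.


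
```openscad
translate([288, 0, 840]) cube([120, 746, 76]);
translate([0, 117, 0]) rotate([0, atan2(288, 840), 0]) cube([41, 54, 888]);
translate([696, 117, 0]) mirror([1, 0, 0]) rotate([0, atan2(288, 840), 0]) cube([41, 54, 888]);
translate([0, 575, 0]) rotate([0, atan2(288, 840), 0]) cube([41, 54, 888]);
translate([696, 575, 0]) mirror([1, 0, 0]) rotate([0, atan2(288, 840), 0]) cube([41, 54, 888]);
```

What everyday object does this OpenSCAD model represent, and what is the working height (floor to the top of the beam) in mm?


A sawhorse. The overall height is 916 mm.

A beam across two mirrored pairs of raked legs — a sawhorse. The beam's underside is at z = 840 (matching the legs' vertical rise in atan2(288, 840)) and the beam is 76 mm tall, so its top is at 840 + 76 = 916 mm. The raked legs top out at the beam's underside, so that is the highest point.


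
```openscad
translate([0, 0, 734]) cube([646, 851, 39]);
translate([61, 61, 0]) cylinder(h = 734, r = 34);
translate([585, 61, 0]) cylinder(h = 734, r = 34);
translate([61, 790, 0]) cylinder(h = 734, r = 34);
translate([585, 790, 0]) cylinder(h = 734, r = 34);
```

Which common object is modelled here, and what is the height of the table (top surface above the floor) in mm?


A table. The table height is 773 mm.

A 646×851×39 slab sits at z = 734 on four Ø68 mm round legs — a table. The top surface is at 734 + 39 = 773 mm.


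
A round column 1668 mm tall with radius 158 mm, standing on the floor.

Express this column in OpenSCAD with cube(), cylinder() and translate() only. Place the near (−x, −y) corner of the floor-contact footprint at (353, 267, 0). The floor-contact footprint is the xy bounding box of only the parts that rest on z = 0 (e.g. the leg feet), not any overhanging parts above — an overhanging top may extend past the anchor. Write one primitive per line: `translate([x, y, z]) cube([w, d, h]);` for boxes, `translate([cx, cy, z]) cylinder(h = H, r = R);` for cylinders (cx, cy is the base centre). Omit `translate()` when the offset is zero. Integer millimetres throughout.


translate([511, 425, 0]) cylinder(h = 1668, r = 158);


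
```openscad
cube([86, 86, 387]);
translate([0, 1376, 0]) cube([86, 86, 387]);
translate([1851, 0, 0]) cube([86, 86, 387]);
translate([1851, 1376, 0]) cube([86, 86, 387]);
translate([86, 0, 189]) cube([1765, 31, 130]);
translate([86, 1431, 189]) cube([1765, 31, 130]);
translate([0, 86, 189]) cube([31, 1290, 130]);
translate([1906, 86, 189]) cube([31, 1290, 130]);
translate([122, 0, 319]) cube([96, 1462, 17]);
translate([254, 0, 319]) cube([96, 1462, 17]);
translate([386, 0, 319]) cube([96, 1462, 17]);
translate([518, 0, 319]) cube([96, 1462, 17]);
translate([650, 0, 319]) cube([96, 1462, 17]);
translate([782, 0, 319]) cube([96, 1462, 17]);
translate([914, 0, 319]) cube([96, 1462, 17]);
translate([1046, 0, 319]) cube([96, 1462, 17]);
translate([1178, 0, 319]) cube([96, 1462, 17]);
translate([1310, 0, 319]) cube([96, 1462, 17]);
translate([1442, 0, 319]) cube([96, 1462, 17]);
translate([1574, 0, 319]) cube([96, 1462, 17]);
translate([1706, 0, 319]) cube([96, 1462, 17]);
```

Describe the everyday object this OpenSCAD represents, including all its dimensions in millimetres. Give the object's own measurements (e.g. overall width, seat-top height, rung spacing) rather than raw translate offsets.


A bed frame 1937 mm long (x) by 1462 mm wide (y). Four 86×86 mm corner posts, 387 mm tall, at the corners of the footprint. Four rails of 31 mm thickness and 130 mm height run between adjacent posts with their undersides at z = 189 mm, their outer faces flush with the outside of the frame (the two x-running rails run between the posts' inner faces; the two y-running rails run between the posts' inner faces). 13 slats, each 96 mm wide (x) and 17 mm thick, lie across the top of the two x-running rails, running the full 1462 mm width of the frame in y; along x they sit between the end posts with a 36 mm gap after the −x posts and between neighbouring slats, leaving 49 mm before the +x posts.


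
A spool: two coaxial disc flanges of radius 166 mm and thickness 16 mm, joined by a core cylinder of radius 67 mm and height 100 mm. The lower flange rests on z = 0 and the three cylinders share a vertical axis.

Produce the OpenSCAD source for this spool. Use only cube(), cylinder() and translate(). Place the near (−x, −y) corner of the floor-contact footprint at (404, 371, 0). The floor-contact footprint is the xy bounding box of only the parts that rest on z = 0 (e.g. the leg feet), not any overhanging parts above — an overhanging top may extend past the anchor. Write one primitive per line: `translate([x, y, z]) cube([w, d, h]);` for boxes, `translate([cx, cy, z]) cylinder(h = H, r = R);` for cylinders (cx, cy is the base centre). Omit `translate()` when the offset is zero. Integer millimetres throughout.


translate([570, 537, 0]) cylinder(h = 16, r = 166);
translate([570, 537, 16]) cylinder(h = 100, r = 67);
translate([570, 537, 116]) cylinder(h = 16, r = 166);


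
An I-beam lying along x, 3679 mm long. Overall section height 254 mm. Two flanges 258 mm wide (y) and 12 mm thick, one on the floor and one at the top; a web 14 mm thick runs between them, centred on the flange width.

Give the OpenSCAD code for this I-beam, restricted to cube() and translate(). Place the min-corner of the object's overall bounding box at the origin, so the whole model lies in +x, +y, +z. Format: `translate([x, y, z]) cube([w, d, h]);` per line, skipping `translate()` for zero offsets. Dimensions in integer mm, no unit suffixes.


cube([3679, 258, 12]);
translate([0, 122, 12]) cube([3679, 14, 230]);
translate([0, 0, 242]) cube([3679, 258, 12]);


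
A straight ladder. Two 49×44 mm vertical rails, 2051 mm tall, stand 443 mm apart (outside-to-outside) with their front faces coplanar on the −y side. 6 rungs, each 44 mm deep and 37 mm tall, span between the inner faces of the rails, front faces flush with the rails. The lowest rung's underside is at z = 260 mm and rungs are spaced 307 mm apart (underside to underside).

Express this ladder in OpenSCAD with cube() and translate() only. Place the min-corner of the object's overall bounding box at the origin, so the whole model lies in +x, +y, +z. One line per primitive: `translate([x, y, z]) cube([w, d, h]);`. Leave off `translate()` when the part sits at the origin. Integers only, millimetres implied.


// rung span = 443 - 2*49 = 345
// rung[k] z = 260 + k*307
cube([49, 44, 2051]);
translate([394, 0, 0]) cube([49, 44, 2051]);
translate([49, 0, 260]) cube([345, 44, 37]);
translate([49, 0, 567]) cube([345, 44, 37]);
translate([49, 0, 874]) cube([345, 44, 37]);
translate([49, 0, 1181]) cube([345, 44, 37]);
translate([49, 0, 1488]) cube([345, 44, 37]);
translate([49, 0, 1795]) cube([345, 44, 37]);


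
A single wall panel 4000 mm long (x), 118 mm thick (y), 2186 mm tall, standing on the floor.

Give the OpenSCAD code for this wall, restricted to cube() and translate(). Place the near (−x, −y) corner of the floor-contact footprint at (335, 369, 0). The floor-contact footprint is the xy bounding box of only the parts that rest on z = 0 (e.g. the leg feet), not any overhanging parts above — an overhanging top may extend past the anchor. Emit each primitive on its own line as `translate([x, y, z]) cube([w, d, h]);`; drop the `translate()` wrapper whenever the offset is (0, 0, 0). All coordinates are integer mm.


translate([335, 369, 0]) cube([4000, 118, 2186]);


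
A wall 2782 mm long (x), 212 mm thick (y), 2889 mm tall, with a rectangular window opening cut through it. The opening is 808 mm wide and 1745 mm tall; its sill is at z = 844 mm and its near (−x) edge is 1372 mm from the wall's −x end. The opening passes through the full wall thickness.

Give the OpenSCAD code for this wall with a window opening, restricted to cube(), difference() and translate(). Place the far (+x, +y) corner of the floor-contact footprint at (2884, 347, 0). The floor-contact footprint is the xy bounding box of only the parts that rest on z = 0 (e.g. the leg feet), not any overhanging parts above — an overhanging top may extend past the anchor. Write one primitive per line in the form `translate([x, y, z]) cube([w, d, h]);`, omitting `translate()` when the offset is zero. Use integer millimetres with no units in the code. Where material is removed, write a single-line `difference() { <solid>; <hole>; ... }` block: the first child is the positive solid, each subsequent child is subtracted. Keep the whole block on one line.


difference() { translate([102, 135, 0]) cube([2782, 212, 2889]); translate([1474, 135, 844]) cube([808, 212, 1745]); }


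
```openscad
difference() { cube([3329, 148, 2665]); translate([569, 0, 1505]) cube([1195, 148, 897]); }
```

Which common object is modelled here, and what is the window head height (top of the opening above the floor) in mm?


A wall with a window opening. The window head height is 2402 mm.

A wall with a rectangular opening subtracted — a window. Sill at z = 1505, opening 897 mm tall, so the head is at 1505 + 897 = 2402 mm.


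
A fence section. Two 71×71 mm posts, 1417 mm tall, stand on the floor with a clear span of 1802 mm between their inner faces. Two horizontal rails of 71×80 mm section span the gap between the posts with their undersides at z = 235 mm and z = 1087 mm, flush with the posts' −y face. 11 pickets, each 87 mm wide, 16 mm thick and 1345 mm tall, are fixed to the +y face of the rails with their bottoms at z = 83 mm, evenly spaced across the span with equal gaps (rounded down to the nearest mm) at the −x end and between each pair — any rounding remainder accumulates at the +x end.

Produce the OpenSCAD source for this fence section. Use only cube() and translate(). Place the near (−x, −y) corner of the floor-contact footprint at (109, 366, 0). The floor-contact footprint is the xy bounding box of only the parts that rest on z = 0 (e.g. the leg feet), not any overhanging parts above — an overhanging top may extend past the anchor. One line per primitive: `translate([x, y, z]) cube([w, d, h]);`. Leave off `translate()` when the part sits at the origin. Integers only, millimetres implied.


translate([109, 366, 0]) cube([71, 71, 1417]);
translate([1982, 366, 0]) cube([71, 71, 1417]);
translate([180, 366, 235]) cube([1802, 71, 80]);
translate([180, 366, 1087]) cube([1802, 71, 80]);
translate([250, 437, 83]) cube([87, 16, 1345]);
translate([407, 437, 83]) cube([87, 16, 1345]);
translate([564, 437, 83]) cube([87, 16, 1345]);
translate([721, 437, 83]) cube([87, 16, 1345]);
translate([878, 437, 83]) cube([87, 16, 1345]);
translate([1035, 437, 83]) cube([87, 16, 1345]);
translate([1192, 437, 83]) cube([87, 16, 1345]);
translate([1349, 437, 83]) cube([87, 16, 1345]);
translate([1506, 437, 83]) cube([87, 16, 1345]);
translate([1663, 437, 83]) cube([87, 16, 1345]);
translate([1820, 437, 83]) cube([87, 16, 1345]);


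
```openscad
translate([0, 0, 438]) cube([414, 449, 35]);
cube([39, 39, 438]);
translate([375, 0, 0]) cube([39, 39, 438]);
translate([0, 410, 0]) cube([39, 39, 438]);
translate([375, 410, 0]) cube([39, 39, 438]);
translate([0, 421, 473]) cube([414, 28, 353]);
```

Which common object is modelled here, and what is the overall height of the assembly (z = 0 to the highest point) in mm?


A chair. The overall height is 826 mm.

A slab on four corner posts with a tall panel at the back — a chair. The seat slab sits at z = 438 with thickness 35, and the 353 mm backrest starts at the seat top, so the overall height is 438 + 35 + 353 = 826 mm.


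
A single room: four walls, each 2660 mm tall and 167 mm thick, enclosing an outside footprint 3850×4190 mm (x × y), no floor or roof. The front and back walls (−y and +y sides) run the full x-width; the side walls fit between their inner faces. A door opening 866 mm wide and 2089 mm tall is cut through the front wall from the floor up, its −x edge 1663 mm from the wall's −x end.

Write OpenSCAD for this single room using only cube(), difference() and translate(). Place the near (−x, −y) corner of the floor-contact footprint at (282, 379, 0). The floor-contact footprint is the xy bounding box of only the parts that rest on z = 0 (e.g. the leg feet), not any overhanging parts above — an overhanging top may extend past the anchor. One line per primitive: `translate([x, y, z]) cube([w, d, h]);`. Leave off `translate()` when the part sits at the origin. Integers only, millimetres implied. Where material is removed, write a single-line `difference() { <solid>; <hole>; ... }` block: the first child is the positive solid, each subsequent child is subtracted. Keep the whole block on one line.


difference() { translate([282, 379, 0]) cube([3850, 167, 2660]); translate([1945, 379, 0]) cube([866, 167, 2089]); }
translate([282, 4402, 0]) cube([3850, 167, 2660]);
translate([282, 546, 0]) cube([167, 3856, 2660]);
translate([3965, 546, 0]) cube([167, 3856, 2660]);


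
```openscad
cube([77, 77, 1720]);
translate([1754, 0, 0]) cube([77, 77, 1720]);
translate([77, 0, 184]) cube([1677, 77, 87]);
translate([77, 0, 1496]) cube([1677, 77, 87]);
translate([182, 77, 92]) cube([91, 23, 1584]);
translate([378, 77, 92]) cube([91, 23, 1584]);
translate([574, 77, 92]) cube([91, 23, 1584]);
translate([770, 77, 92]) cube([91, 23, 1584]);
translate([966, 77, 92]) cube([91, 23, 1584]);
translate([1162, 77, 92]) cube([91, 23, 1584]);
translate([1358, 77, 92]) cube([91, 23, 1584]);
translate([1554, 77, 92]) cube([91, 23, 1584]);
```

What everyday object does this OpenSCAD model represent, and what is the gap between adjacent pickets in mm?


A fence section. The picket gap is 105 mm.

Two posts, two rails, 8 pickets — a fence section. Span 1677 mm holds 8 pickets of 91 mm with 9 equal gaps: ⌊(1677 − 8·91) / 9⌋ = 105 mm.


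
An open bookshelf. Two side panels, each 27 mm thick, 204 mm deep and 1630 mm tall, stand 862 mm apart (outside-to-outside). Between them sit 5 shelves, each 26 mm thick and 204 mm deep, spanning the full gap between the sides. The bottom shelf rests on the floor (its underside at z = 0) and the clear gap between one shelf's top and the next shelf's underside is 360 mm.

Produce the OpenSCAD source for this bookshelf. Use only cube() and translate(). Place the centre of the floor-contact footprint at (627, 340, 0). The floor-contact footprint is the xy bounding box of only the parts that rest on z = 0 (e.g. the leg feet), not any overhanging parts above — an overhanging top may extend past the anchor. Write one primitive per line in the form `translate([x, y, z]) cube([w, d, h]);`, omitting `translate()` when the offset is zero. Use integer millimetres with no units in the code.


translate([196, 238, 0]) cube([27, 204, 1630]);
translate([1031, 238, 0]) cube([27, 204, 1630]);
translate([223, 238, 0]) cube([808, 204, 26]);
translate([223, 238, 386]) cube([808, 204, 26]);
translate([223, 238, 772]) cube([808, 204, 26]);
translate([223, 238, 1158]) cube([808, 204, 26]);
translate([223, 238, 1544]) cube([808, 204, 26]);


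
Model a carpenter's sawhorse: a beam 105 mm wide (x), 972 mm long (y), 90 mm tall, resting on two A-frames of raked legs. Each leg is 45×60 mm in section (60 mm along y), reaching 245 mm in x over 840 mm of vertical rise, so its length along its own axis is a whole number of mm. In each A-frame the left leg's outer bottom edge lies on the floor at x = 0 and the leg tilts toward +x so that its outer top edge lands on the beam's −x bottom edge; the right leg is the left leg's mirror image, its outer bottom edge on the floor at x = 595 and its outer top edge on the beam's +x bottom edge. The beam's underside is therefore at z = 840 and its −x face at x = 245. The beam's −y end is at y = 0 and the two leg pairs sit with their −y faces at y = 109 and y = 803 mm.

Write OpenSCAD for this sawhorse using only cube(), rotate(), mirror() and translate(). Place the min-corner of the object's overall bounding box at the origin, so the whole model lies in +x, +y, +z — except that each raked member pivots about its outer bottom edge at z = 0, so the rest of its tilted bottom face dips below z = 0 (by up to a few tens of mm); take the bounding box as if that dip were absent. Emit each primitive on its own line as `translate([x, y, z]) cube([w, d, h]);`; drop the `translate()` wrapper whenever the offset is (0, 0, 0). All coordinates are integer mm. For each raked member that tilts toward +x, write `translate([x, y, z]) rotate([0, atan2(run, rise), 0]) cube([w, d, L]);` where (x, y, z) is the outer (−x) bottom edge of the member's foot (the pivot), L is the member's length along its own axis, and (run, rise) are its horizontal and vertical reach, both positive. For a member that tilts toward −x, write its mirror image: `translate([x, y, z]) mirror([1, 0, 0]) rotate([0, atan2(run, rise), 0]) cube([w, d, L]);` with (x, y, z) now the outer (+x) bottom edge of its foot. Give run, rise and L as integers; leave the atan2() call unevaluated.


translate([245, 0, 840]) cube([105, 972, 90]);
translate([0, 109, 0]) rotate([0, atan2(245, 840), 0]) cube([45, 60, 875]);
translate([595, 109, 0]) mirror([1, 0, 0]) rotate([0, atan2(245, 840), 0]) cube([45, 60, 875]);
translate([0, 803, 0]) rotate([0, atan2(245, 840), 0]) cube([45, 60, 875]);
translate([595, 803, 0]) mirror([1, 0, 0]) rotate([0, atan2(245, 840), 0]) cube([45, 60, 875]);


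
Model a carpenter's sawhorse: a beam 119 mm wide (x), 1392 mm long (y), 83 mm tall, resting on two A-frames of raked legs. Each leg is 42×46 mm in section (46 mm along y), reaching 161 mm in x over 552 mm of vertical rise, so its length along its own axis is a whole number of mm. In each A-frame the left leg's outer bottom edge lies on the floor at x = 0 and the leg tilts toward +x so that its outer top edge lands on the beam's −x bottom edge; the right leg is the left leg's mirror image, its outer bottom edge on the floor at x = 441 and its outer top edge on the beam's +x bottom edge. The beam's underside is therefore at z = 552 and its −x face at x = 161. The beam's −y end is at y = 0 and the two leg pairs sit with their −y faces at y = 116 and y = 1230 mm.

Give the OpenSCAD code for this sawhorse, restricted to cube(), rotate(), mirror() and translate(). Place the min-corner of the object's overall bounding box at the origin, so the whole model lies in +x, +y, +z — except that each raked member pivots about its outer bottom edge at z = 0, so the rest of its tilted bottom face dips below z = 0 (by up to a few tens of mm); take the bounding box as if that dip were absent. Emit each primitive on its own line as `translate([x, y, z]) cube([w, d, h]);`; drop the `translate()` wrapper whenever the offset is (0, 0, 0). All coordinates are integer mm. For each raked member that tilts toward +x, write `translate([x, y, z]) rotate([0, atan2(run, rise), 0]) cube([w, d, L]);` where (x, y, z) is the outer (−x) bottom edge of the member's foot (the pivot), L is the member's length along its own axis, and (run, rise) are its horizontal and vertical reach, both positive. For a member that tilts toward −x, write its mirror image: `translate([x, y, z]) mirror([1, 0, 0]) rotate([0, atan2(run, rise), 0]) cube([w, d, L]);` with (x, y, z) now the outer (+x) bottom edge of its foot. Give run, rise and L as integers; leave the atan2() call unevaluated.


translate([161, 0, 552]) cube([119, 1392, 83]);
translate([0, 116, 0]) rotate([0, atan2(161, 552), 0]) cube([42, 46, 575]);
translate([441, 116, 0]) mirror([1, 0, 0]) rotate([0, atan2(161, 552), 0]) cube([42, 46, 575]);
translate([0, 1230, 0]) rotate([0, atan2(161, 552), 0]) cube([42, 46, 575]);
translate([441, 1230, 0]) mirror([1, 0, 0]) rotate([0, atan2(161, 552), 0]) cube([42, 46, 575]);


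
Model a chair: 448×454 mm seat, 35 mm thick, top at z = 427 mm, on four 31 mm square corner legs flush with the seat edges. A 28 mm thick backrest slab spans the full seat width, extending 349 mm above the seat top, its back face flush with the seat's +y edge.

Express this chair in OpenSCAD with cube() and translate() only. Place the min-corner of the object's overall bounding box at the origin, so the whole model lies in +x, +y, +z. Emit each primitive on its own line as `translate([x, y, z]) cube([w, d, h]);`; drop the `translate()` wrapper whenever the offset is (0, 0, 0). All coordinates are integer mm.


translate([0, 0, 392]) cube([448, 454, 35]);
cube([31, 31, 392]);
translate([417, 0, 0]) cube([31, 31, 392]);
translate([0, 423, 0]) cube([31, 31, 392]);
translate([417, 423, 0]) cube([31, 31, 392]);
translate([0, 426, 427]) cube([448, 28, 349]);


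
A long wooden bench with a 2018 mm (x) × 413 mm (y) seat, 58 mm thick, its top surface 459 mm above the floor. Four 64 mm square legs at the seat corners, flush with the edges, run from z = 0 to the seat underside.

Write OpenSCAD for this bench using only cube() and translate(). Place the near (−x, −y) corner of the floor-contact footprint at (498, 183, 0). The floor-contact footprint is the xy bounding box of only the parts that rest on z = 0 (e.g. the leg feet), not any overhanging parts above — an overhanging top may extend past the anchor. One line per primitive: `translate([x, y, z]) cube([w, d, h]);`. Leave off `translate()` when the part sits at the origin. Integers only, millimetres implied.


translate([498, 183, 401]) cube([2018, 413, 58]);
translate([498, 183, 0]) cube([64, 64, 401]);
translate([498, 532, 0]) cube([64, 64, 401]);
translate([2452, 183, 0]) cube([64, 64, 401]);
translate([2452, 532, 0]) cube([64, 64, 401]);
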